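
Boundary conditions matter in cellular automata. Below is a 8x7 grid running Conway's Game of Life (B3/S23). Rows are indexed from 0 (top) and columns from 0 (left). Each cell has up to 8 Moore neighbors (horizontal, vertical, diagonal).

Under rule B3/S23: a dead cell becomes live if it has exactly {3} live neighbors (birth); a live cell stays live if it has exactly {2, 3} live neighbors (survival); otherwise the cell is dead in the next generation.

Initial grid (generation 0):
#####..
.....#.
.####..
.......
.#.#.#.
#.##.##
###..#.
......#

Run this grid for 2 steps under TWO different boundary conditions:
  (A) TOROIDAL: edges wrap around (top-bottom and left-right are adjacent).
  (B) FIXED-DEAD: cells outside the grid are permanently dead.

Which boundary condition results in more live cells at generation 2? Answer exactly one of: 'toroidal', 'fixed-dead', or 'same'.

Under TOROIDAL boundary, generation 2:
.###...
#......
.####..
##.....
##....#
.#...#.
..#....
.......
Population = 16

Under FIXED-DEAD boundary, generation 2:
.####..
.....#.
.####..
.#...#.
##...##
#......
#.##.##
.####..
Population = 25

Comparison: toroidal=16, fixed-dead=25 -> fixed-dead

Answer: fixed-dead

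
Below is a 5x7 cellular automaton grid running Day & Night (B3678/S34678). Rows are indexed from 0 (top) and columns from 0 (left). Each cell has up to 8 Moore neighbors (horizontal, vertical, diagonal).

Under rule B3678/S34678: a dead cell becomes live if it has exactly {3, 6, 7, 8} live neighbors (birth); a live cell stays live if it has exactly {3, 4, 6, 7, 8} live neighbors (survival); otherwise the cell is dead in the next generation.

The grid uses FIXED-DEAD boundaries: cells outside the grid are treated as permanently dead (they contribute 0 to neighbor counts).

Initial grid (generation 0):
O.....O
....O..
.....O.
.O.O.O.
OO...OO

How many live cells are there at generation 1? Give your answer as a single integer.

Answer: 6

Derivation:
Simulating step by step:
Generation 0 (given above): 11 live cells
Generation 1: 6 live cells
.......
.....O.
.......
O.O..O.
..O.O..
Population at generation 1: 6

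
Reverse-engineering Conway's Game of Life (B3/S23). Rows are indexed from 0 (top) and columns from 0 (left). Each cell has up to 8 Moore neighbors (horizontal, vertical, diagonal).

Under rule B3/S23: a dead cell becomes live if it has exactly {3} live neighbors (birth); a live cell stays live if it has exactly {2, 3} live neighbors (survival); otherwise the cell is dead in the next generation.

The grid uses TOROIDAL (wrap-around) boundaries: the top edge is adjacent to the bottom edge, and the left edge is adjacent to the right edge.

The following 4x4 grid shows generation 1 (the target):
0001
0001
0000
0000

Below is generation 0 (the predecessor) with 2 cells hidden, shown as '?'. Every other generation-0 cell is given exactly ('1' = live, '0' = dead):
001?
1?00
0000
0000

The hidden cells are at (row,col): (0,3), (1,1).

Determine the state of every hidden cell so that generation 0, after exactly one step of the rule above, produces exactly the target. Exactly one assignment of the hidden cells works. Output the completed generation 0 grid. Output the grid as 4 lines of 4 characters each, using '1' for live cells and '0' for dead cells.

Answer: 0011
1000
0000
0000

Derivation:
Hidden generation-0 cells (in order): (0,3), (1,1).
A hidden cell only influences target cells in its own 3x3 neighborhood. Try each of the 2^2 = 4 assignments, step the completed generation 0 forward once under B3/S23, and compare with the target:
  (0,3)=0 (1,1)=0 -> step gives (0,3)='0' but target has '1' -> reject
  (0,3)=0 (1,1)=1 -> step gives (0,1)='1' but target has '0' -> reject
  (0,3)=1 (1,1)=0 -> step reproduces the target at every cell -> ACCEPT
  (0,3)=1 (1,1)=1 -> step gives (0,0)='1' but target has '0' -> reject
Unique solution: (0,3)=live, (1,1)=dead.
Check: live-neighbor counts of every cell in the completed generation 0:
2212
1223
1101
1122
Applying B3/S23 to generation 0 with these counts gives:
0001
0001
0000
0000
which matches the target exactly.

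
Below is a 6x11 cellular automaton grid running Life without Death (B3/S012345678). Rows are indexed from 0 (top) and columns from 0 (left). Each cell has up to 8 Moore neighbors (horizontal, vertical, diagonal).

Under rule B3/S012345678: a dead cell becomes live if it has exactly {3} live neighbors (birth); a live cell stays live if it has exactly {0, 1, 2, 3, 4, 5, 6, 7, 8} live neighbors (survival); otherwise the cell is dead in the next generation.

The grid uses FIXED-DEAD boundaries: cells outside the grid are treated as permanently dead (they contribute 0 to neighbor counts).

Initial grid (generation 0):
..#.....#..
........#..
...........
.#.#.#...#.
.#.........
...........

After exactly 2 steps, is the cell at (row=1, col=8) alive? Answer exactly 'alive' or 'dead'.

Simulating step by step:
Generation 0 (given above): 8 live cells
Generation 1: 10 live cells
..#.....#..
........#..
...........
.###.#...#.
.##........
...........
Generation 2: 12 live cells
..#.....#..
........#..
..#........
.###.#...#.
.###.......
...........

Cell (1,8) at generation 2: 1 -> alive

Answer: alive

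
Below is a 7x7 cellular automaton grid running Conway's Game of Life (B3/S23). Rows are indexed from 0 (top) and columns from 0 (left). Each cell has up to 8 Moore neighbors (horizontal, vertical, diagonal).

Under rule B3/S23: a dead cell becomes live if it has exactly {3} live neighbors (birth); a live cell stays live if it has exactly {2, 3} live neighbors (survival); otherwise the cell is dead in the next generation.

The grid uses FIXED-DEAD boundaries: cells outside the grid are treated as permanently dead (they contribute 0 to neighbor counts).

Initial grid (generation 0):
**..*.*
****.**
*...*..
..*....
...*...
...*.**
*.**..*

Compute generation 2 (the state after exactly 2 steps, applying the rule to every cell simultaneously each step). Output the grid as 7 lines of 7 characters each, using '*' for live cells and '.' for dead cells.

Simulating step by step:
Generation 0 (given above): 21 live cells
Generation 1: 22 live cells
*..**.*
..**..*
*...**.
...*...
..***..
...*.**
..*****
Generation 2: 18 live cells
(generation 2 grid is the final answer)

Answer: ..****.
.**...*
..*.**.
..*..*.
..*..*.
......*
..**..*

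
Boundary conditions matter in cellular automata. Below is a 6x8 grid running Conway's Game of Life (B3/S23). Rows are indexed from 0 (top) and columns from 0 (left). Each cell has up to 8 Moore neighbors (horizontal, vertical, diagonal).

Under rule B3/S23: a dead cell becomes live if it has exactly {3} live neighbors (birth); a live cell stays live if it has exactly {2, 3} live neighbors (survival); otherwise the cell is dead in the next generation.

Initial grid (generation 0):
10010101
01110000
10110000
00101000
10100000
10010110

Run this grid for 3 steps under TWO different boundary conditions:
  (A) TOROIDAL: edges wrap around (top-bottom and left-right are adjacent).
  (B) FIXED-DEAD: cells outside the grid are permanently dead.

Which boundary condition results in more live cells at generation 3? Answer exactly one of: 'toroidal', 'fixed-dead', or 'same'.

Under TOROIDAL boundary, generation 3:
00111110
10111111
00001011
00011110
01001110
10000111
Population = 27

Under FIXED-DEAD boundary, generation 3:
00000000
00000000
00010100
00111000
00111000
00100000
Population = 9

Comparison: toroidal=27, fixed-dead=9 -> toroidal

Answer: toroidal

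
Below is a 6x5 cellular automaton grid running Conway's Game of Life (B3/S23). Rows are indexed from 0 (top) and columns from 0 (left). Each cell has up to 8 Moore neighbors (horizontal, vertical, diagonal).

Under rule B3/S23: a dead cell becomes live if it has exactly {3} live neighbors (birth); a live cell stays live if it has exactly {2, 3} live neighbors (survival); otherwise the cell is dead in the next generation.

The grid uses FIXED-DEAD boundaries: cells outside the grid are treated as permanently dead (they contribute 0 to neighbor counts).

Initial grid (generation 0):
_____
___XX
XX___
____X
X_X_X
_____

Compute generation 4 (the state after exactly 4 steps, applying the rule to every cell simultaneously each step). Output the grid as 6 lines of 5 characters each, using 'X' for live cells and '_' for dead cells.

Simulating step by step:
Generation 0 (given above): 8 live cells
Generation 1: 5 live cells
_____
_____
___XX
X__X_
___X_
_____
Generation 2: 4 live cells
_____
_____
___XX
__XX_
_____
_____
Generation 3: 6 live cells
_____
_____
__XXX
__XXX
_____
_____
Generation 4: 6 live cells
(generation 4 grid is the final answer)

Answer: _____
___X_
__X_X
__X_X
___X_
_____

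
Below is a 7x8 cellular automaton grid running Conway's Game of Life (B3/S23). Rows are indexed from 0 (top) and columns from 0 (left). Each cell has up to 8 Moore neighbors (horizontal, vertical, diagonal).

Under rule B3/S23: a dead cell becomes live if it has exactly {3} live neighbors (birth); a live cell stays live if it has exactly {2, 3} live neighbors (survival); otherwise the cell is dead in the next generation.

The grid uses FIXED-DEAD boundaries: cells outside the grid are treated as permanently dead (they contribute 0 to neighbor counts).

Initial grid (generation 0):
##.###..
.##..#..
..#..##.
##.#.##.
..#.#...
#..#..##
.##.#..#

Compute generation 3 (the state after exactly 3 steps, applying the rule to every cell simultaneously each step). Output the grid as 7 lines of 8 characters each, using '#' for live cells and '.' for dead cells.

Simulating step by step:
Generation 0 (given above): 26 live cells
Generation 1: 24 live cells
##.###..
#.......
#..#....
.#.#..#.
#.#.#..#
....####
.###..##
Generation 2: 22 live cells
##..#...
#.##....
###.....
##.##...
.##.#..#
....#...
..###..#
Generation 3: 17 live cells
(generation 3 grid is the final answer)

Answer: ####....
...#....
....#...
....#...
###.##..
.#..##..
...##...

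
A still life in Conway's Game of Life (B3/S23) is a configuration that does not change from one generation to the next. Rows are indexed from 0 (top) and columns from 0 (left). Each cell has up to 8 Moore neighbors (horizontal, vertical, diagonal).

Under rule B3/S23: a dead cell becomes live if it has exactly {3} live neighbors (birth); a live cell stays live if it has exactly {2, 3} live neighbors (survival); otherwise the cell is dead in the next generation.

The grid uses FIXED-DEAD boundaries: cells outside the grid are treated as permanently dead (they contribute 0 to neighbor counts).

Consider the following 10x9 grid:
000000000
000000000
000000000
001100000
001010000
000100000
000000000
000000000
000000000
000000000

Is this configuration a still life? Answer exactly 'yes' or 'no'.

Compute generation 1 and compare to generation 0 (given above):
Generation 1:
000000000
000000000
000000000
001100000
001010000
000100000
000000000
000000000
000000000
000000000
The grids are IDENTICAL -> still life.

Answer: yes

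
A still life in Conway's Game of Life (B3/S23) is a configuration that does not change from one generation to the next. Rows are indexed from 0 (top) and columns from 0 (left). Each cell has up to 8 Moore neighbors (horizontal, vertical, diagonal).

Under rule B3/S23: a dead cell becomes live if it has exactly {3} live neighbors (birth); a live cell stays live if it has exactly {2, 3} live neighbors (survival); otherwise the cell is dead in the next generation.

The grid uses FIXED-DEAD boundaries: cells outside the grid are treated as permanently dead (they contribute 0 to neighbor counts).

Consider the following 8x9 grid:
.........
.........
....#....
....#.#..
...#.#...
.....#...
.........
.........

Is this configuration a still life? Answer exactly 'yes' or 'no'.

Answer: no

Derivation:
Compute generation 1 and compare to generation 0 (given above):
Generation 1:
.........
.........
.....#...
...##....
.....##..
....#....
.........
.........
Cell (2,4) differs: gen0=1 vs gen1=0 -> NOT a still life.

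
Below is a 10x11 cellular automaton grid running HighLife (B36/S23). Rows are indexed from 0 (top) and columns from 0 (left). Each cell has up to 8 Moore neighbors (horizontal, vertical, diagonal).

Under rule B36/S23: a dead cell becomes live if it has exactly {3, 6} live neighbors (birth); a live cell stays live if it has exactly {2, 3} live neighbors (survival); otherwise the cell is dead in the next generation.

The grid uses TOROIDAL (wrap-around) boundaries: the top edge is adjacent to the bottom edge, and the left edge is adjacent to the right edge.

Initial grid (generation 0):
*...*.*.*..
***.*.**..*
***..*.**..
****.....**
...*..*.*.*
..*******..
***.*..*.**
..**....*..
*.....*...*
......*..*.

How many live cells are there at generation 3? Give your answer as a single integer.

Simulating step by step:
Generation 0 (given above): 49 live cells
Generation 1: 34 live cells
*..*..*.**.
..*.*....**
....**.**.*
...**.*....
..*...*.*.*
...........
*........**
..**...**..
.......*.**
*.....*..*.
Generation 2: 34 live cells
**.*.*.**.*
*...*.*....
......***.*
...**.*.*..
...*.*.*...
*..........
........***
*......*...
......**.**
*.....*...*
Generation 3: 38 live cells
.*..**.*.*.
.*..*..*...
...**.*.**.
...**..***.
...*.***...
........***
*.......***
*.....**...
......****.
.*...*.....
Population at generation 3: 38

Answer: 38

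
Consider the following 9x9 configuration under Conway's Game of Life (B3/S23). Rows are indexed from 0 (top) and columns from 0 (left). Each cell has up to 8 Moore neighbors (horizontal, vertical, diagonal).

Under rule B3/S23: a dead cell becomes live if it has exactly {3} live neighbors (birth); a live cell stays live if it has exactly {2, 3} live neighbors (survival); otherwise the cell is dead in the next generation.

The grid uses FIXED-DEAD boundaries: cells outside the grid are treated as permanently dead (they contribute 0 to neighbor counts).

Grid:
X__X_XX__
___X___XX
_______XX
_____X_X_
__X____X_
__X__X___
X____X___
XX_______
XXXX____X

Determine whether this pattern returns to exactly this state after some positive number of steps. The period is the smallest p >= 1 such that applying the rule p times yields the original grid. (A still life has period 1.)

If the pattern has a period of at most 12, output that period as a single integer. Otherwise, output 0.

Simulating and comparing each generation to the original:
Gen 0 (original, given above): 24 live cells
Gen 1: 11 live cells, differs from original
Gen 2: 5 live cells, differs from original
Gen 3: 0 live cells, differs from original
Gen 4: 0 live cells, differs from original
Gen 5: 0 live cells, differs from original
Gen 6: 0 live cells, differs from original
Gen 7: 0 live cells, differs from original
Gen 8: 0 live cells, differs from original
Gen 9: 0 live cells, differs from original
Gen 10: 0 live cells, differs from original
Gen 11: 0 live cells, differs from original
Gen 12: 0 live cells, differs from original
No period found within 12 steps.

Answer: 0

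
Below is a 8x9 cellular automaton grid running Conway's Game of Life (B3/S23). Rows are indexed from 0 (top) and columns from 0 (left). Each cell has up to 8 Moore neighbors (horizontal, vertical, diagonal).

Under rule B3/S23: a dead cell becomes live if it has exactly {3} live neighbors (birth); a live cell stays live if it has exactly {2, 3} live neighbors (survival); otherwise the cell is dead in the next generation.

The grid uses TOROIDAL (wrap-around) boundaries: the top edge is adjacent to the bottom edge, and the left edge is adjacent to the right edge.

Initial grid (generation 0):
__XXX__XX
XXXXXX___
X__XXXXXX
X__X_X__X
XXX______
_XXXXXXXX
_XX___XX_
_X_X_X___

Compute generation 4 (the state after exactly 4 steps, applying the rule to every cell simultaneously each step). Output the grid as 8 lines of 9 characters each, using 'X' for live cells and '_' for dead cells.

Answer: X_____X__
_______XX
_________
_________
_____X___
_____XXX_
_______XX
X_____X__

Derivation:
Simulating step by step:
Generation 0 (given above): 40 live cells
Generation 1: 13 live cells
______X_X
_________
_______X_
___X_X___
_________
____XX__X
________X
XX___X__X
Generation 2: 9 live cells
_______XX
_______X_
_________
_________
_____X___
_________
____XX_XX
________X
Generation 3: 11 live cells
_______XX
_______XX
_________
_________
_________
____XXX__
_______XX
X_____X__
Generation 4: 12 live cells
(generation 4 grid is the final answer)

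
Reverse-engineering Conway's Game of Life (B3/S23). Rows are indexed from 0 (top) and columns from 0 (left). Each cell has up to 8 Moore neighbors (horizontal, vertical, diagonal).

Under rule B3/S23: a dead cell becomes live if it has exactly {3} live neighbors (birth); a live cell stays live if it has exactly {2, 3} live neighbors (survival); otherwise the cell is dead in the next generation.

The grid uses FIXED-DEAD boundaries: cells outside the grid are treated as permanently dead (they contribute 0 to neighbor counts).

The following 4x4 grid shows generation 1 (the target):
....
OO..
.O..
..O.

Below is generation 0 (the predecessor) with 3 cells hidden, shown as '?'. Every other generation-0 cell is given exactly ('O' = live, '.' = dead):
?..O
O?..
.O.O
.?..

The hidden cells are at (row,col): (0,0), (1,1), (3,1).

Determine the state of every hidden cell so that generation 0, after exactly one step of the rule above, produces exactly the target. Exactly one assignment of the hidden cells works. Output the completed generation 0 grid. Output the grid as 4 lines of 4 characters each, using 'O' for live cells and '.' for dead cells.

Hidden generation-0 cells (in order): (0,0), (1,1), (3,1).
A hidden cell only influences target cells in its own 3x3 neighborhood. Try each of the 2^3 = 8 assignments, step the completed generation 0 forward once under B3/S23, and compare with the target:
  (0,0)=. (1,1)=. (3,1)=. -> step gives (1,0)='.' but target has 'O' -> reject
  (0,0)=. (1,1)=. (3,1)=O -> step gives (1,0)='.' but target has 'O' -> reject
  (0,0)=. (1,1)=O (3,1)=. -> step gives (2,0)='O' but target has '.' -> reject
  (0,0)=. (1,1)=O (3,1)=O -> step reproduces the target at every cell -> ACCEPT
  (0,0)=O (1,1)=. (3,1)=. -> step gives (1,2)='O' but target has '.' -> reject
  (0,0)=O (1,1)=. (3,1)=O -> step gives (1,2)='O' but target has '.' -> reject
  (0,0)=O (1,1)=O (3,1)=. -> step gives (0,0)='O' but target has '.' -> reject
  (0,0)=O (1,1)=O (3,1)=O -> step gives (0,0)='O' but target has '.' -> reject
Unique solution: (0,0)=dead, (1,1)=live, (3,1)=live.
Check: live-neighbor counts of every cell in the completed generation 0:
2220
2242
4340
2131
Applying B3/S23 to generation 0 with these counts gives:
....
OO..
.O..
..O.
which matches the target exactly.

Answer: ...O
OO..
.O.O
.O..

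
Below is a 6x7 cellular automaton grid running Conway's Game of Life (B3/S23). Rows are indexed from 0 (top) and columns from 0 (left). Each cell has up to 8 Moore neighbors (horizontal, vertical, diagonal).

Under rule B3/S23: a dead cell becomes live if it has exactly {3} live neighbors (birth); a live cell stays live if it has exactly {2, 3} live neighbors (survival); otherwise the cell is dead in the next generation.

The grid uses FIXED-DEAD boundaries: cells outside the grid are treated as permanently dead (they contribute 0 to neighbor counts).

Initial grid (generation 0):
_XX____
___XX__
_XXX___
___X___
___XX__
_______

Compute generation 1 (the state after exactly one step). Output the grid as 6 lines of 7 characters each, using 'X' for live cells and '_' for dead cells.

Answer: __XX___
____X__
_______
_______
___XX__
_______

Derivation:
Simulating step by step:
Generation 0 (given above): 10 live cells
Generation 1: 5 live cells
(generation 1 grid is the final answer)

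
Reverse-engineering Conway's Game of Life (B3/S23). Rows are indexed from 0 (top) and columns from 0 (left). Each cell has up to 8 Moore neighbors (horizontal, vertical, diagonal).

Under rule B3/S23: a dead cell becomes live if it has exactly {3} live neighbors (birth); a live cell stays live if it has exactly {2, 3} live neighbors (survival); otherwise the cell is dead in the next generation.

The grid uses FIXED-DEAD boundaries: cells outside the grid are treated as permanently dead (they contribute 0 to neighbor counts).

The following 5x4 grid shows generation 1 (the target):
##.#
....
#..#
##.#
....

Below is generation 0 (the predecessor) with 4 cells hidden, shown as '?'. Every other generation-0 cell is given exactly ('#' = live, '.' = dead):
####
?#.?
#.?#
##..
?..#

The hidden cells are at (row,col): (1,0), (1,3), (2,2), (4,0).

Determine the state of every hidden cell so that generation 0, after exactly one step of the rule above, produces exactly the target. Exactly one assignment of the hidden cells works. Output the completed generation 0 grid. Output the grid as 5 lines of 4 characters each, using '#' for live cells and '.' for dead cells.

Hidden generation-0 cells (in order): (1,0), (1,3), (2,2), (4,0).
A hidden cell only influences target cells in its own 3x3 neighborhood. Try each of the 2^4 = 16 assignments, step the completed generation 0 forward once under B3/S23, and compare with the target:
  (1,0)=. (1,3)=. (2,2)=. (4,0)=. -> step gives (0,2)='#' but target has '.' -> reject
  (1,0)=. (1,3)=. (2,2)=. (4,0)=# -> step gives (0,2)='#' but target has '.' -> reject
  (1,0)=. (1,3)=. (2,2)=# (4,0)=. -> step gives (0,2)='#' but target has '.' -> reject
  (1,0)=. (1,3)=. (2,2)=# (4,0)=# -> step gives (0,2)='#' but target has '.' -> reject
  (1,0)=. (1,3)=# (2,2)=. (4,0)=. -> step gives (1,3)='#' but target has '.' -> reject
  (1,0)=. (1,3)=# (2,2)=. (4,0)=# -> step gives (1,3)='#' but target has '.' -> reject
  (1,0)=. (1,3)=# (2,2)=# (4,0)=. -> step reproduces the target at every cell -> ACCEPT
  (1,0)=. (1,3)=# (2,2)=# (4,0)=# -> step gives (3,1)='.' but target has '#' -> reject
  (1,0)=# (1,3)=. (2,2)=. (4,0)=. -> step gives (0,1)='.' but target has '#' -> reject
  (1,0)=# (1,3)=. (2,2)=. (4,0)=# -> step gives (0,1)='.' but target has '#' -> reject
  (1,0)=# (1,3)=. (2,2)=# (4,0)=. -> step gives (0,1)='.' but target has '#' -> reject
  (1,0)=# (1,3)=. (2,2)=# (4,0)=# -> step gives (0,1)='.' but target has '#' -> reject
  (1,0)=# (1,3)=# (2,2)=. (4,0)=. -> step gives (0,1)='.' but target has '#' -> reject
  (1,0)=# (1,3)=# (2,2)=. (4,0)=# -> step gives (0,1)='.' but target has '#' -> reject
  (1,0)=# (1,3)=# (2,2)=# (4,0)=. -> step gives (0,1)='.' but target has '#' -> reject
  (1,0)=# (1,3)=# (2,2)=# (4,0)=# -> step gives (0,1)='.' but target has '#' -> reject
Unique solution: (1,0)=dead, (1,3)=live, (2,2)=live, (4,0)=dead.
Check: live-neighbor counts of every cell in the completed generation 0:
2342
4574
3542
2343
2220
Applying B3/S23 to generation 0 with these counts gives:
##.#
....
#..#
##.#
....
which matches the target exactly.

Answer: ####
.#.#
#.##
##..
...#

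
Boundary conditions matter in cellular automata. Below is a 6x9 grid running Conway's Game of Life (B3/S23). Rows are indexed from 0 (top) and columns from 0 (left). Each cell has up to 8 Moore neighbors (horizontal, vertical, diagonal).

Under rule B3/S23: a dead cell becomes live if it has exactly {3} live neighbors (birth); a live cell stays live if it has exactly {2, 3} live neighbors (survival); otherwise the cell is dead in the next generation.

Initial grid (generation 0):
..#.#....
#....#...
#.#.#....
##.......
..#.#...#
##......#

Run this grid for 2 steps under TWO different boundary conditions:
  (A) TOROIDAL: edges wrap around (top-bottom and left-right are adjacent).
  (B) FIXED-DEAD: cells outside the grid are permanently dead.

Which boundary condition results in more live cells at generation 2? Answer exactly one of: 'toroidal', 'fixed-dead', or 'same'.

Under TOROIDAL boundary, generation 2:
.#......#
#.......#
##......#
.......#.
..##...#.
.##....##
Population = 15

Under FIXED-DEAD boundary, generation 2:
.........
.........
.#.......
.........
..#......
.........
Population = 2

Comparison: toroidal=15, fixed-dead=2 -> toroidal

Answer: toroidal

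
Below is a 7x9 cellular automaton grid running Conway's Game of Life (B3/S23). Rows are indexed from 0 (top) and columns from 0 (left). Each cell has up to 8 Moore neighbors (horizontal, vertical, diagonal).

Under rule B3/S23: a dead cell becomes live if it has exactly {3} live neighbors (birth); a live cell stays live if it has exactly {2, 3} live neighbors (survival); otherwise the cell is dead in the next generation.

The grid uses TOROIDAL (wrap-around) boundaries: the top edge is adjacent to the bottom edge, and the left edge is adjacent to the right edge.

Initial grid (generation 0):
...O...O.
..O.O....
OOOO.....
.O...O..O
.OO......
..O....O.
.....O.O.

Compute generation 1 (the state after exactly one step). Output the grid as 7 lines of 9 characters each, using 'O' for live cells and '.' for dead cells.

Answer: ...OO.O..
....O....
O..OO....
...O.....
OOO......
.OO...O..
.......OO

Derivation:
Simulating step by step:
Generation 0 (given above): 17 live cells
Generation 1: 16 live cells
(generation 1 grid is the final answer)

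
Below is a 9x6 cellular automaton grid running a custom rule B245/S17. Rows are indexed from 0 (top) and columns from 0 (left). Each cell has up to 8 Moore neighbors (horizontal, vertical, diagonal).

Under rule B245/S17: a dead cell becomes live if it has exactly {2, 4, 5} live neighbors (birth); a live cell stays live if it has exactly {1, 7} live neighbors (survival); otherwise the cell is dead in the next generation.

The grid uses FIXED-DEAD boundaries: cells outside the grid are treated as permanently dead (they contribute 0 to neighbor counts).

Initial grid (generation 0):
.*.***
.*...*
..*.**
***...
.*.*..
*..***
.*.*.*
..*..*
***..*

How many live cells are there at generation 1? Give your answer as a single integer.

Simulating step by step:
Generation 0 (given above): 27 live cells
Generation 1: 22 live cells
**.*..
*.**..
.*....
...*.*
*.*.**
..*...
*.*...
.*..*.
*..***
Population at generation 1: 22

Answer: 22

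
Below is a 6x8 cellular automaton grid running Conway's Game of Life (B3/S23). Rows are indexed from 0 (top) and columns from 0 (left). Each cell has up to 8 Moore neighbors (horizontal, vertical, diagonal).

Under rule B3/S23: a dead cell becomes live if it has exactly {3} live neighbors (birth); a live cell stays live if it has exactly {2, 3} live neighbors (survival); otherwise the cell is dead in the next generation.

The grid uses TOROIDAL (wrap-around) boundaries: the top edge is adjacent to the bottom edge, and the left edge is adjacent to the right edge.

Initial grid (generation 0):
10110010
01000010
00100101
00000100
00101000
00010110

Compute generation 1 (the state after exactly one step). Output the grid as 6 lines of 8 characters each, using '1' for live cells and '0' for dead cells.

Simulating step by step:
Generation 0 (given above): 15 live cells
Generation 1: 22 live cells
(generation 1 grid is the final answer)

Answer: 01111010
11010110
00000100
00011110
00011010
01000111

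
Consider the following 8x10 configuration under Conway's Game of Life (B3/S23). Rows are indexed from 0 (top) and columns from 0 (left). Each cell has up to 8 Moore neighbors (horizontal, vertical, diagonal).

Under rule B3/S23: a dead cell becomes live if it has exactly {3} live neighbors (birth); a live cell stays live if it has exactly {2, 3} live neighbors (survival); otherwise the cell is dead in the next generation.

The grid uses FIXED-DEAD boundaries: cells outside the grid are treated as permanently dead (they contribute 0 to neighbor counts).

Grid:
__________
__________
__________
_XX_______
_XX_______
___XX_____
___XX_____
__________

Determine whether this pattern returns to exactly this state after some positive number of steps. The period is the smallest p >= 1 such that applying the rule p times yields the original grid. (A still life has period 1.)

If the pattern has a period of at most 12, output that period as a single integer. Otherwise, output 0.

Answer: 2

Derivation:
Simulating and comparing each generation to the original:
Gen 0 (original, given above): 8 live cells
Gen 1: 6 live cells, differs from original
Gen 2: 8 live cells, MATCHES original -> period = 2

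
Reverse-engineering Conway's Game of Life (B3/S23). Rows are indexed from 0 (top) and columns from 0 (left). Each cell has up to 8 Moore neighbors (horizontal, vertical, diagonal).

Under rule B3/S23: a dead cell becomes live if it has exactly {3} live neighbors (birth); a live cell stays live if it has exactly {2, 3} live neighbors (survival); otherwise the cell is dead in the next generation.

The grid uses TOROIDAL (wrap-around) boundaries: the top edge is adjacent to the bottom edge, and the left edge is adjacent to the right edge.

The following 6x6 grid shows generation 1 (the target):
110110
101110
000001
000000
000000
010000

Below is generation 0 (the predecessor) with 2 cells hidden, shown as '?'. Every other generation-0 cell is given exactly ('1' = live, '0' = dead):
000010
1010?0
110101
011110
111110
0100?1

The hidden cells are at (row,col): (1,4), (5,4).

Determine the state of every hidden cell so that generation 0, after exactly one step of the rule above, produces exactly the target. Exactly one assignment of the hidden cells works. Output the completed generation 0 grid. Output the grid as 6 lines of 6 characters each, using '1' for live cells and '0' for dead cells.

Hidden generation-0 cells (in order): (1,4), (5,4).
A hidden cell only influences target cells in its own 3x3 neighborhood. Try each of the 2^2 = 4 assignments, step the completed generation 0 forward once under B3/S23, and compare with the target:
  (1,4)=0 (5,4)=0 -> step gives (0,3)='0' but target has '1' -> reject
  (1,4)=0 (5,4)=1 -> step reproduces the target at every cell -> ACCEPT
  (1,4)=1 (5,4)=0 -> step gives (1,3)='0' but target has '1' -> reject
  (1,4)=1 (5,4)=1 -> step gives (0,3)='0' but target has '1' -> reject
Unique solution: (1,4)=dead, (5,4)=live.
Check: live-neighbor counts of every cell in the completed generation 0:
332324
342334
456443
667655
456655
434544
Applying B3/S23 to generation 0 with these counts gives:
110110
101110
000001
000000
000000
010000
which matches the target exactly.

Answer: 000010
101000
110101
011110
111110
010011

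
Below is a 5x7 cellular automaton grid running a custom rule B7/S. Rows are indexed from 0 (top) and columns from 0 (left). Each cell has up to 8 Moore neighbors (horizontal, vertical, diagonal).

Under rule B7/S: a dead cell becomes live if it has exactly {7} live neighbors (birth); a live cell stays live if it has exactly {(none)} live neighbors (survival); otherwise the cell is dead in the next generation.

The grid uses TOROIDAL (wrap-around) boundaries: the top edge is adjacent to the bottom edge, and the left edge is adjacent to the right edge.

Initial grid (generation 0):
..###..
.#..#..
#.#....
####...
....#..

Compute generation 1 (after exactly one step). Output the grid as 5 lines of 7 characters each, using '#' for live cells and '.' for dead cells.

Simulating step by step:
Generation 0 (given above): 12 live cells
Generation 1: 0 live cells
(generation 1 grid is the final answer)

Answer: .......
.......
.......
.......
.......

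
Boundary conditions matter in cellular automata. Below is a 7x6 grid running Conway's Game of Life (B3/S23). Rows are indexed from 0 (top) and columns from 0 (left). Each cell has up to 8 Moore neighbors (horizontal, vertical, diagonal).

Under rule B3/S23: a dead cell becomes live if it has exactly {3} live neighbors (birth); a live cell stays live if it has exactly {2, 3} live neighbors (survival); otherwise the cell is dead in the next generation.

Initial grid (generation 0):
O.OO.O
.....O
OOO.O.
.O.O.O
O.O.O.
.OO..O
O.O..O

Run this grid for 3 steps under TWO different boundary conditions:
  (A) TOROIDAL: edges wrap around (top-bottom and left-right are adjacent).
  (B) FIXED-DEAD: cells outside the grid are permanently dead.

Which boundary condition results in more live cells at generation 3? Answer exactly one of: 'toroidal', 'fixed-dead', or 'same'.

Answer: fixed-dead

Derivation:
Under TOROIDAL boundary, generation 3:
......
..OO..
.OO.O.
..O.O.
..OOO.
..OO..
......
Population = 12

Under FIXED-DEAD boundary, generation 3:
......
O.OOO.
O..OO.
O...O.
.OOOO.
...OO.
....O.
Population = 16

Comparison: toroidal=12, fixed-dead=16 -> fixed-dead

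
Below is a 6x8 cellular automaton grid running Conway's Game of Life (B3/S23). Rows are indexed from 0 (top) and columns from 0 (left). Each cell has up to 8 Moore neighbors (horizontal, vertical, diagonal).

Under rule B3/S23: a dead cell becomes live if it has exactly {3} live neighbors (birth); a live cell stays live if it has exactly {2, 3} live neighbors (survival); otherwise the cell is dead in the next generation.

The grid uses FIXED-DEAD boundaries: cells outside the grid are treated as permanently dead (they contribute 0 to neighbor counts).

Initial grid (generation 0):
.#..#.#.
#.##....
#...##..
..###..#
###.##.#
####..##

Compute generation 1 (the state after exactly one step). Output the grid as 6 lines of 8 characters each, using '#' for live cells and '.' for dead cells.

Answer: .###....
#.##....
.....#..
#.#.....
#....#.#
#..#####

Derivation:
Simulating step by step:
Generation 0 (given above): 25 live cells
Generation 1: 18 live cells
(generation 1 grid is the final answer)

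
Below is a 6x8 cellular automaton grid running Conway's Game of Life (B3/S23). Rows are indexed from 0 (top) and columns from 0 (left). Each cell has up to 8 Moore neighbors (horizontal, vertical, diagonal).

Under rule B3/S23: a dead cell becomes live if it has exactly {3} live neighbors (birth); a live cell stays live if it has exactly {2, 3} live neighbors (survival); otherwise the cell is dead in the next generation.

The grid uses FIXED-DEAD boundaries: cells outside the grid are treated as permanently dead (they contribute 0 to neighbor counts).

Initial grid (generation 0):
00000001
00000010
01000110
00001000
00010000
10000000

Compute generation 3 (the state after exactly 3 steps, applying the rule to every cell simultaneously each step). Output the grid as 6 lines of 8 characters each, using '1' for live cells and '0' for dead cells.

Answer: 00000010
00000001
00001001
00000110
00000100
00000000

Derivation:
Simulating step by step:
Generation 0 (given above): 8 live cells
Generation 1: 7 live cells
00000000
00000111
00000110
00001100
00000000
00000000
Generation 2: 7 live cells
00000010
00000101
00000001
00001110
00000000
00000000
Generation 3: 7 live cells
(generation 3 grid is the final answer)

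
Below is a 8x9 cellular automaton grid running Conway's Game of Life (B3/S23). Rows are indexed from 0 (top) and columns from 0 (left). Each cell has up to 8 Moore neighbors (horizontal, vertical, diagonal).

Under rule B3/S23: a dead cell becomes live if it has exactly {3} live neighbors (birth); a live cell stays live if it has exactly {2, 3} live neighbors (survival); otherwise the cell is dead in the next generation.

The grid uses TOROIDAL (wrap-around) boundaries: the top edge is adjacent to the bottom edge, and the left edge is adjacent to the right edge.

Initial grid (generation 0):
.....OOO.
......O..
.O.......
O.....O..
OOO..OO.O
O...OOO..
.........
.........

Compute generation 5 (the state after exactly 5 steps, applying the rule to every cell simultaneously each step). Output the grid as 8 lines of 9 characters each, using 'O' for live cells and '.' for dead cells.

Simulating step by step:
Generation 0 (given above): 17 live cells
Generation 1: 20 live cells
.....OOO.
.....OOO.
.........
..O..OOOO
....O...O
O...O.OOO
.....O...
......O..
Generation 2: 17 live cells
.........
.....O.O.
........O
.....OOOO
...OO....
O...O.OOO
.....O..O
.......O.
Generation 3: 19 live cells
......O..
.........
.....O..O
....OOOOO
O..OO....
O..OO.OOO
O....O...
.........
Generation 4: 19 live cells
.........
.........
....OO..O
O..O..OOO
O........
OO.O..OO.
O...OOOO.
.........
Generation 5: 22 live cells
(generation 5 grid is the final answer)

Answer: .........
.........
O...OOO.O
O...OOOO.
..O......
OO..O..O.
OO..OO.O.
.....OO..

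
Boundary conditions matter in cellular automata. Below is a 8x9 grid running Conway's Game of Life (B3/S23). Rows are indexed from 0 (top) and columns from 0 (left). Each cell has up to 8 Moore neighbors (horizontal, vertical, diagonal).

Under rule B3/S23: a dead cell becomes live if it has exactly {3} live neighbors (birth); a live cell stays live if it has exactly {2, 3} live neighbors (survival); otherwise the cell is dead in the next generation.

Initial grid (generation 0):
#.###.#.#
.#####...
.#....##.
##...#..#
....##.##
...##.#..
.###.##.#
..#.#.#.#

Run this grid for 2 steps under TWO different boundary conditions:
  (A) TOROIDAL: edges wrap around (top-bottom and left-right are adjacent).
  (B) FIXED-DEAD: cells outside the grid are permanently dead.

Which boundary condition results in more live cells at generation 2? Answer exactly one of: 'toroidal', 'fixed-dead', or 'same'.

Answer: toroidal

Derivation:
Under TOROIDAL boundary, generation 2:
#.......#
......#..
#...#####
#.####...
....#..##
.#.......
.#.......
.#...##.#
Population = 23

Under FIXED-DEAD boundary, generation 2:
.........
.........
##..####.
..####..#
....#..##
........#
.##..#.#.
.##..#...
Population = 22

Comparison: toroidal=23, fixed-dead=22 -> toroidal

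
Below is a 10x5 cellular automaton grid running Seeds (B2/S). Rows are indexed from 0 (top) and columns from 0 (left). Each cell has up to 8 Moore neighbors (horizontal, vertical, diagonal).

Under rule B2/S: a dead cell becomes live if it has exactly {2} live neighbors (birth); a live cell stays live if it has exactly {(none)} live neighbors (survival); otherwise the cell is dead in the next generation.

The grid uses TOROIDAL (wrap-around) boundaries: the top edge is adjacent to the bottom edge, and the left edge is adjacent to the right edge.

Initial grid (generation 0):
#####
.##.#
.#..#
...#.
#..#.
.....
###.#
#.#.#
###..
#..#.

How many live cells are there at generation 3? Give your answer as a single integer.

Answer: 2

Derivation:
Simulating step by step:
Generation 0 (given above): 25 live cells
Generation 1: 2 live cells
.....
.....
.....
.#...
..#..
.....
.....
.....
.....
.....
Generation 2: 2 live cells
.....
.....
.....
..#..
.#...
.....
.....
.....
.....
.....
Generation 3: 2 live cells
.....
.....
.....
.#...
..#..
.....
.....
.....
.....
.....
Population at generation 3: 2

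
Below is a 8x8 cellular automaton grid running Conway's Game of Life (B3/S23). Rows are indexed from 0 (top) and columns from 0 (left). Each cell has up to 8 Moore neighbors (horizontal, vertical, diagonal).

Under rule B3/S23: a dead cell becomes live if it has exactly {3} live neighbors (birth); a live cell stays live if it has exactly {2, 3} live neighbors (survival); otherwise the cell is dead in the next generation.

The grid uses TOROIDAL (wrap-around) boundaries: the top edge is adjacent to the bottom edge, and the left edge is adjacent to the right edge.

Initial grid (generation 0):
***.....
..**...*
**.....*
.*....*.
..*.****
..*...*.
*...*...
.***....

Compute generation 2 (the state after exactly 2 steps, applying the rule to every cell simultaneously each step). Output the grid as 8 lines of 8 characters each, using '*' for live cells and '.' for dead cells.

Answer: ........
......**
.*....**
...*..**
...*....
**.*....
........
........

Derivation:
Simulating step by step:
Generation 0 (given above): 23 live cells
Generation 1: 16 live cells
*.......
...*...*
.*....**
.**.....
.***...*
.*..*.*.
........
...*....
Generation 2: 12 live cells
(generation 2 grid is the final answer)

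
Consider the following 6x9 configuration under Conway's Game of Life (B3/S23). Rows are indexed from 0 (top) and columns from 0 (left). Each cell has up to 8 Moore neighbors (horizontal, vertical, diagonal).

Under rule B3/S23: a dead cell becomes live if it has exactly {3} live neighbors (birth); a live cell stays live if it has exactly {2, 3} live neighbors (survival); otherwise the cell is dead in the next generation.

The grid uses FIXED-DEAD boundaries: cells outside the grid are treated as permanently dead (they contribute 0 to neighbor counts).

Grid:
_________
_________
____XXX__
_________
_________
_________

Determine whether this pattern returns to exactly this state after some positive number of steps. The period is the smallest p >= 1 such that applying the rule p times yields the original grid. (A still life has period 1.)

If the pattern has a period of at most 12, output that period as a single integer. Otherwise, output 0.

Answer: 2

Derivation:
Simulating and comparing each generation to the original:
Gen 0 (original, given above): 3 live cells
Gen 1: 3 live cells, differs from original
Gen 2: 3 live cells, MATCHES original -> period = 2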